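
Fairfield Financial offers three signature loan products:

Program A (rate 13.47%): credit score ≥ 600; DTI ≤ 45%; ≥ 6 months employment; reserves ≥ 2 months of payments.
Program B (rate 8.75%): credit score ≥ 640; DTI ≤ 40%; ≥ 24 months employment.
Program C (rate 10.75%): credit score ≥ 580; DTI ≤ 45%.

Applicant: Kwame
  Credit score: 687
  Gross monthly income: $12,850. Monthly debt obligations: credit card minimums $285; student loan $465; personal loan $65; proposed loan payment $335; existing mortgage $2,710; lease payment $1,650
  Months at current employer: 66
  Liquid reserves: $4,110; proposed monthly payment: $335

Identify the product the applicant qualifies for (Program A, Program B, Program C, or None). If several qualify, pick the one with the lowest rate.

Total debts = (285 + 465 + 65 + 335 + 2,710 + 1,650) = 5,510; DTI = 5,510/12,850 = 42.9%.
Reserves = 4,110/335 = 12.3 months.
Program A: score 687 ≥ 600; DTI 42.9% ≤ 45%; employment 66 ≥ 6 mo; reserves 12.3 ≥ 2 mo → qualifies.
Program B: score 687 ≥ 640; DTI 42.9% > 40%; employment 66 ≥ 24 mo → does not qualify.
Program C: score 687 ≥ 580; DTI 42.9% ≤ 45% → qualifies.
Qualifying: Program A, Program C. Lowest rate is 10.75% → Program C.

Program C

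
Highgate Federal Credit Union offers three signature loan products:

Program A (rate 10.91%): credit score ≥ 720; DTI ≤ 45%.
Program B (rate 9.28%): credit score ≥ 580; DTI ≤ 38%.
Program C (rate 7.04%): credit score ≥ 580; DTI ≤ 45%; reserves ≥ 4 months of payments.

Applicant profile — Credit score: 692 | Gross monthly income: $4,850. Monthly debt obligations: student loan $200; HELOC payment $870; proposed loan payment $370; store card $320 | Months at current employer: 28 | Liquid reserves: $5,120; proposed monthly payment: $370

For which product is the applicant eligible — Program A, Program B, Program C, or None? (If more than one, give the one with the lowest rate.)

Program C

Total debts = (200 + 870 + 370 + 320) = 1,760; DTI = 1,760/4,850 = 36.3%.
Reserves = 5,120/370 = 13.8 months.
Program A: score 692 < 720; DTI 36.3% ≤ 45% → does not qualify.
Program B: score 692 ≥ 580; DTI 36.3% ≤ 38% → qualifies.
Program C: score 692 ≥ 580; DTI 36.3% ≤ 45%; reserves 13.8 ≥ 4 mo → qualifies.
Qualifying: Program B, Program C. Lowest rate is 7.04% → Program C.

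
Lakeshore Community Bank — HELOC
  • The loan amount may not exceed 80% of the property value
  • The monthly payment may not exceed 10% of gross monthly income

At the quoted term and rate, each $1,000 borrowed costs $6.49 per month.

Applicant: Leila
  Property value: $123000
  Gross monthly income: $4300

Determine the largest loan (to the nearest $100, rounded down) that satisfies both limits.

Payment cap: 10% × $4,300 = $430/month.
At $6.49 per $1,000, that supports 430/6.49 × 1,000 ≈ $66,255 → $66,200.
LTV cap: 80% × $123,000 = $98,400 → $98,400.
Binding constraint: payment-to-income.

$66,200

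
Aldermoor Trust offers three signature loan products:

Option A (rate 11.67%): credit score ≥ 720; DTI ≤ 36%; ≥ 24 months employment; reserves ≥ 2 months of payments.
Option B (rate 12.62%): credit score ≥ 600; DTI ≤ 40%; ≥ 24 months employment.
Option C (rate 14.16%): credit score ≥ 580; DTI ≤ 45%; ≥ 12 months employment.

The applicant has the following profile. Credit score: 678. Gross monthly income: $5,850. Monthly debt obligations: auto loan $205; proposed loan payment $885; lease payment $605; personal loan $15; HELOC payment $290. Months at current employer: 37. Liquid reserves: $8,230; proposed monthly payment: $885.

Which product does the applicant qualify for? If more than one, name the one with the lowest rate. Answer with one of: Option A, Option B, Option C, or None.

Total debts = (205 + 885 + 605 + 15 + 290) = 2,000; DTI = 2,000/5,850 = 34.2%.
Reserves = 8,230/885 = 9.3 months.
Option A: score 678 < 720; DTI 34.2% ≤ 36%; employment 37 ≥ 24 mo; reserves 9.3 ≥ 2 mo → does not qualify.
Option B: score 678 ≥ 600; DTI 34.2% ≤ 40%; employment 37 ≥ 24 mo → qualifies.
Option C: score 678 ≥ 580; DTI 34.2% ≤ 45%; employment 37 ≥ 12 mo → qualifies.
Qualifying: Option B, Option C. Lowest rate is 12.62% → Option B.

Option B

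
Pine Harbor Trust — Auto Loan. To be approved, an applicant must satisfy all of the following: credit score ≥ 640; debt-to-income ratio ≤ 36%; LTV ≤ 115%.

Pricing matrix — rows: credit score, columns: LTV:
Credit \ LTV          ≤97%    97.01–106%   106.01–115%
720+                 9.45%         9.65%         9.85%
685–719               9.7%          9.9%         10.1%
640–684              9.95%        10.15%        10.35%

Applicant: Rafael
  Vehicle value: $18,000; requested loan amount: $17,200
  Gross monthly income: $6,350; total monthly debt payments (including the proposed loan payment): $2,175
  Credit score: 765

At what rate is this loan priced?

Credit score 765 ≥ 640; DTI: 2,175 ÷ 6,350 = 34.3%, within the 36% cap
LTV: 17,200 ÷ 18,000 = 95.6%, within 115% cap
Credit 765 → row 720+; LTV 95.6% → column ≤97%. Grid cell → 9.45%.

9.45%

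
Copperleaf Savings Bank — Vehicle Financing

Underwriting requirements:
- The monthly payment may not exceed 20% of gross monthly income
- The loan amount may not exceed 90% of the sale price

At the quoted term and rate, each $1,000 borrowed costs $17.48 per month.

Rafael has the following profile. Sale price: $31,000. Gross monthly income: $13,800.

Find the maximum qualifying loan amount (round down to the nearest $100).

Payment cap: 20% × $13,800 = $2,760/month.
At $17.48 per $1,000, that supports 2,760/17.48 × 1,000 ≈ $157,894 → $157,800.
LTV cap: 90% × $31,000 = $27,900 → $27,900.
Binding constraint: loan-to-value.

$27,900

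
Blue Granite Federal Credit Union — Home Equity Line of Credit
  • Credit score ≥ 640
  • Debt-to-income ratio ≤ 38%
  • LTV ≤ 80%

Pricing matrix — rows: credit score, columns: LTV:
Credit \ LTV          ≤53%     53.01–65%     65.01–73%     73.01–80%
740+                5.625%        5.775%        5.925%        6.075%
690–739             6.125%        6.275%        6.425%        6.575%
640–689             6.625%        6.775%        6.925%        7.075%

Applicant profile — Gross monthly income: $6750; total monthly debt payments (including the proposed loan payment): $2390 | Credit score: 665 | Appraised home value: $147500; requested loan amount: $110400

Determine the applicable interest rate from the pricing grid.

Credit score 665 ≥ 640; DTI = 2,390/6,750 = 35.4% ≤ 38%
LTV: 110,400 ÷ 147,500 = 74.8%, within 80% cap
Credit 665 → row 640–689; LTV 74.8% → column 73.01–80%. Grid cell → 7.075%.

7.075%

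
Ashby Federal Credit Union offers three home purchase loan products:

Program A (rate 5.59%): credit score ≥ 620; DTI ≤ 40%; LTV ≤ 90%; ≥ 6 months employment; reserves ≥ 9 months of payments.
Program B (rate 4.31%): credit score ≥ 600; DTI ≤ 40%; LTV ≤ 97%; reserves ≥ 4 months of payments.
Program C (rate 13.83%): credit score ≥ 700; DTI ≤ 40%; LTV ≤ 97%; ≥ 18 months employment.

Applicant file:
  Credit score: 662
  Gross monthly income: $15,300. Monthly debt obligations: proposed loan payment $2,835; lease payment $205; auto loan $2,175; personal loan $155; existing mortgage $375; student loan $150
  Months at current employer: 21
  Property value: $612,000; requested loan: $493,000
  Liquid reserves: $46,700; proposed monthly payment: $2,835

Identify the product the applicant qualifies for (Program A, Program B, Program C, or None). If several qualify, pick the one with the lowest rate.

Total debts = (2,835 + 205 + 2,175 + 155 + 375 + 150) = 5,895; DTI = 5,895/15,300 = 38.5%.
LTV = 493,000/612,000 = 80.6%.
Reserves = 46,700/2,835 = 16.5 months.
Program A: score 662 ≥ 620; DTI 38.5% ≤ 40%; LTV 80.6% ≤ 90%; employment 21 ≥ 6 mo; reserves 16.5 ≥ 9 mo → qualifies.
Program B: score 662 ≥ 600; DTI 38.5% ≤ 40%; LTV 80.6% ≤ 97%; reserves 16.5 ≥ 4 mo → qualifies.
Program C: score 662 < 700; DTI 38.5% ≤ 40%; LTV 80.6% ≤ 97%; employment 21 ≥ 18 mo → does not qualify.
Qualifying: Program A, Program B. Lowest rate is 4.31% → Program B.

Program B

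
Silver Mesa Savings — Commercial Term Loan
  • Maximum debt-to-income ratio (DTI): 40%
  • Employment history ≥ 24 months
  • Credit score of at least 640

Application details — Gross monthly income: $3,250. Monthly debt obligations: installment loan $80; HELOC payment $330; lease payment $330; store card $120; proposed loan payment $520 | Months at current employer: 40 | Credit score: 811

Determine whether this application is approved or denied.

Denied

Total monthly debts = (80 + 330 + 330 + 120 + 520) = 1,380. DTI = 1,380/3,250 = 42.5% > 40%
Employment 40 ≥ 24 months
Credit score 811 ≥ 640 (meets)
Fails on DTI.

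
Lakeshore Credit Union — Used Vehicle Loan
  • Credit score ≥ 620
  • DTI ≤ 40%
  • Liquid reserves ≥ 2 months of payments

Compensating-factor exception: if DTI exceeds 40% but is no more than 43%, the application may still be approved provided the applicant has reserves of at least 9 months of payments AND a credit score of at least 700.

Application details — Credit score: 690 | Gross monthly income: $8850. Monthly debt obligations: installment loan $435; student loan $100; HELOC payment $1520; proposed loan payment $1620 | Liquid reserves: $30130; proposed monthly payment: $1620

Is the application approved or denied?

Denied

Credit score 690 ≥ 620 (meets base)
Total debts = (435 + 100 + 1,520 + 1,620) = 3,675. DTI = 3,675/8,850 = 41.5% > 40% — standard DTI limit exceeded.
Reserves: 30,130 ÷ 1,620 = 18.6 months (meets 2-month minimum)
DTI 41.5% is within the 40%–43% exception band; checking compensating factors.
Override check — reserves: 18.6 mo (ok); score: 690 (below 700).
Compensating-factor requirement not fully met.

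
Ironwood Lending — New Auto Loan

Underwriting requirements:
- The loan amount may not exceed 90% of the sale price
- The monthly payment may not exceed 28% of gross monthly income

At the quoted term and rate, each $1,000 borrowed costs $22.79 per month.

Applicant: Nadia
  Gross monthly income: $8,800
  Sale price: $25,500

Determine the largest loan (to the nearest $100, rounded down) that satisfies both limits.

Payment cap: 28% × $8,800 = $2,464/month.
At $22.79 per $1,000, that supports 2,464/22.79 × 1,000 ≈ $108,117 → $108,100.
LTV cap: 90% × $25,500 = $22,950 → $22,900.
Binding constraint: loan-to-value.

$22,900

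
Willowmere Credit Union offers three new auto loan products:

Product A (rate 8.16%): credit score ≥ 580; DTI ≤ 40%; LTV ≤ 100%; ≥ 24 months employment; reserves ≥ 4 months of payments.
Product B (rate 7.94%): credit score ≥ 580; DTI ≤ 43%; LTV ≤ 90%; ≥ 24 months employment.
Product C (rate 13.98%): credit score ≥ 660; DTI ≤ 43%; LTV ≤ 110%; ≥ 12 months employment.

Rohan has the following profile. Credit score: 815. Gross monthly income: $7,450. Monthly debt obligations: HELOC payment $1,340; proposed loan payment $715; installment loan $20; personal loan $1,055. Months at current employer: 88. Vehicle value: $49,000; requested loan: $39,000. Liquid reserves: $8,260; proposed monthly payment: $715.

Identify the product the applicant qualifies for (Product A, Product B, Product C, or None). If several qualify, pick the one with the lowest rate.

Total debts = (1,340 + 715 + 20 + 1,055) = 3,130; DTI = 3,130/7,450 = 42%.
LTV = 39,000/49,000 = 79.6%.
Reserves = 8,260/715 = 11.6 months.
Product A: score 815 ≥ 580; DTI 42% > 40%; LTV 79.6% ≤ 100%; employment 88 ≥ 24 mo; reserves 11.6 ≥ 4 mo → does not qualify.
Product B: score 815 ≥ 580; DTI 42% ≤ 43%; LTV 79.6% ≤ 90%; employment 88 ≥ 24 mo → qualifies.
Product C: score 815 ≥ 660; DTI 42% ≤ 43%; LTV 79.6% ≤ 110%; employment 88 ≥ 12 mo → qualifies.
Qualifying: Product B, Product C. Lowest rate is 7.94% → Product B.

Product B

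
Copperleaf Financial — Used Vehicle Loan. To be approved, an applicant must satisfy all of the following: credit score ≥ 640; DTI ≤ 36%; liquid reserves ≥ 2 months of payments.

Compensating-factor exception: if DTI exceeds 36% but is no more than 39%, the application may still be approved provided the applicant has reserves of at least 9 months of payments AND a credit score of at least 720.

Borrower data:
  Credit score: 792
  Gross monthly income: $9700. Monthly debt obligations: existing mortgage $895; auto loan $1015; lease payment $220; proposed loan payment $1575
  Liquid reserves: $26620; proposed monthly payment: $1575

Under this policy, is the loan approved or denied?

Credit score 792 ≥ 640 (meets base)
Total debts = (895 + 1,015 + 220 + 1,575) = 3,705. DTI: 3,705 ÷ 9,700 = 38.2%, over the 36% base limit.
Reserves: 26,620 ÷ 1,575 = 16.9 months (meets 2-month minimum)
DTI 38.2% is within the 36%–39% exception band; checking compensating factors.
Override check — reserves: 16.9 mo (ok); score: 792 (ok).
Both override conditions satisfied; DTI exception granted.

Approved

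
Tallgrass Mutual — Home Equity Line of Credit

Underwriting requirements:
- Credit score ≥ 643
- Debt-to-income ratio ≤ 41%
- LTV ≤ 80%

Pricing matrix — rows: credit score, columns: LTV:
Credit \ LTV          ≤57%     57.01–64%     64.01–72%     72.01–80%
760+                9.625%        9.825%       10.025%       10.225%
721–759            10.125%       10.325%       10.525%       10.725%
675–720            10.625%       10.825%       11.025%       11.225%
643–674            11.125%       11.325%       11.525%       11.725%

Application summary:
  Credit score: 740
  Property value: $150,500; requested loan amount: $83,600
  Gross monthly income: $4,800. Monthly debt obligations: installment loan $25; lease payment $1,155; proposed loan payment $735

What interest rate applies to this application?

Credit score 740 ≥ 643; Total monthly debts = (25 + 1,155 + 735) = 1,915. DTI = 1,915/4,800 = 39.9% ≤ 41%
LTV: 83,600 ÷ 150,500 = 55.5%, within 80% cap
Row: 740 falls in 721–759. Column: 55.5% falls in ≤57%. Rate = 10.125%.

10.125%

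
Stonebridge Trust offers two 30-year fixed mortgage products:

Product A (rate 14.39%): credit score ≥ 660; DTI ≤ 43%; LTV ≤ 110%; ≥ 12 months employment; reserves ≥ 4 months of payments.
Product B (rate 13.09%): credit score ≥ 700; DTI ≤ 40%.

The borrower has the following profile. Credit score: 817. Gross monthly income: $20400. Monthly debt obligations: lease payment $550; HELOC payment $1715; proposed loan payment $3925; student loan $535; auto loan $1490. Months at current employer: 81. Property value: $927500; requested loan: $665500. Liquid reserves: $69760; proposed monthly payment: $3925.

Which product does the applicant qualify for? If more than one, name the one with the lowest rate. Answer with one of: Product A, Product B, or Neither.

Product A

Total debts = (550 + 1,715 + 3,925 + 535 + 1,490) = 8,215; DTI = 8,215/20,400 = 40.3%.
LTV = 665,500/927,500 = 71.8%.
Reserves = 69,760/3,925 = 17.8 months.
Product A: score 817 ≥ 660; DTI 40.3% ≤ 43%; LTV 71.8% ≤ 110%; employment 81 ≥ 12 mo; reserves 17.8 ≥ 4 mo → qualifies.
Product B: score 817 ≥ 700; DTI 40.3% > 40% → does not qualify.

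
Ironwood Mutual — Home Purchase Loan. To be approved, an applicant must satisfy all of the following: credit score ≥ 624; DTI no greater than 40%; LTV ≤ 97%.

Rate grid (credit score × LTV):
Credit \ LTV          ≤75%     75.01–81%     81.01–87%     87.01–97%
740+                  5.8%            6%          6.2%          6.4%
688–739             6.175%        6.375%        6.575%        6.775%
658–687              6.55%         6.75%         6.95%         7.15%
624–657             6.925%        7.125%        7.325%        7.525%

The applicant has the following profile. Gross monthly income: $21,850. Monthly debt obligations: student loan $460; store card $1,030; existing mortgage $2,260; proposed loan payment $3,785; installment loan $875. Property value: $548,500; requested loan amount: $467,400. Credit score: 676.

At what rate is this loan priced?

6.95%

Credit score 676 ≥ 624; Total monthly debts = (460 + 1,030 + 2,260 + 3,785 + 875) = 8,410. Debt-to-income = 8,410/21,850 = 38.5% — meets 40% limit
LTV = 467,400/548,500 = 85.2% ≤ 97%
Row: 676 falls in 658–687. Column: 85.2% falls in 81.01–87%. Rate = 6.95%.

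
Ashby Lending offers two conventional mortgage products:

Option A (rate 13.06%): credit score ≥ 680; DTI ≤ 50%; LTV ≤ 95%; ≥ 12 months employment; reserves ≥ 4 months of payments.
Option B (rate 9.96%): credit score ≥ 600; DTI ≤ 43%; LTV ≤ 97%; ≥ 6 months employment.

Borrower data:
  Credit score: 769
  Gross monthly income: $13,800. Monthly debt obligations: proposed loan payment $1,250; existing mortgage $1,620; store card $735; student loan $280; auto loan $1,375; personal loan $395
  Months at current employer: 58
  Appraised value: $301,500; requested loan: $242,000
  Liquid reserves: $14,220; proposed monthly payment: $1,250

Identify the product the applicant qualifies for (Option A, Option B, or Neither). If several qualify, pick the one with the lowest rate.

Total debts = (1,250 + 1,620 + 735 + 280 + 1,375 + 395) = 5,655; DTI = 5,655/13,800 = 41%.
LTV = 242,000/301,500 = 80.3%.
Reserves = 14,220/1,250 = 11.4 months.
Option A: score 769 ≥ 680; DTI 41% ≤ 50%; LTV 80.3% ≤ 95%; employment 58 ≥ 12 mo; reserves 11.4 ≥ 4 mo → qualifies.
Option B: score 769 ≥ 600; DTI 41% ≤ 43%; LTV 80.3% ≤ 97%; employment 58 ≥ 6 mo → qualifies.
Qualifying: Option A, Option B. Lowest rate is 9.96% → Option B.

Option B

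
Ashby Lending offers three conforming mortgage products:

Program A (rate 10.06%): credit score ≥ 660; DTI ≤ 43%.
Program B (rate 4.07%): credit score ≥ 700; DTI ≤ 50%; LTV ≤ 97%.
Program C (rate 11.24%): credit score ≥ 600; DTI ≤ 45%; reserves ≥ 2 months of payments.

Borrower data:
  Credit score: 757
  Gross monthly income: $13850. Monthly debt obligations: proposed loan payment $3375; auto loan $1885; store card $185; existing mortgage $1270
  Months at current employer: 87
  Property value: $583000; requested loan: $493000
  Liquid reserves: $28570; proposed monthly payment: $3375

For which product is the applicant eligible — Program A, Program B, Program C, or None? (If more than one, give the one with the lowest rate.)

Program B

Total debts = (3,375 + 1,885 + 185 + 1,270) = 6,715; DTI = 6,715/13,850 = 48.5%.
LTV = 493,000/583,000 = 84.6%.
Reserves = 28,570/3,375 = 8.5 months.
Program A: score 757 ≥ 660; DTI 48.5% > 43% → does not qualify.
Program B: score 757 ≥ 700; DTI 48.5% ≤ 50%; LTV 84.6% ≤ 97% → qualifies.
Program C: score 757 ≥ 600; DTI 48.5% > 45%; reserves 8.5 ≥ 2 mo → does not qualify.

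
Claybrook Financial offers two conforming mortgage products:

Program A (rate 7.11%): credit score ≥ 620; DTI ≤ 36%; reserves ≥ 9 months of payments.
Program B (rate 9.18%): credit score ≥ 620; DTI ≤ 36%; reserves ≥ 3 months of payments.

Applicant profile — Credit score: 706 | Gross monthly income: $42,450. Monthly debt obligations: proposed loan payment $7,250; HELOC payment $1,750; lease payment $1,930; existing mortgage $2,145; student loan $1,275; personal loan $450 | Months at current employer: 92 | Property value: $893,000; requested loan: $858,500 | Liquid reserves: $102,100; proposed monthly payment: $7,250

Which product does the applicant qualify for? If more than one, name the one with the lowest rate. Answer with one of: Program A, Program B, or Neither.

Program A

Total debts = (7,250 + 1,750 + 1,930 + 2,145 + 1,275 + 450) = 14,800; DTI = 14,800/42,450 = 34.9%.
LTV = 858,500/893,000 = 96.1%.
Reserves = 102,100/7,250 = 14.1 months.
Program A: score 706 ≥ 620; DTI 34.9% ≤ 36%; reserves 14.1 ≥ 9 mo → qualifies.
Program B: score 706 ≥ 620; DTI 34.9% ≤ 36%; reserves 14.1 ≥ 3 mo → qualifies.
Qualifying: Program A, Program B. Lowest rate is 7.11% → Program A.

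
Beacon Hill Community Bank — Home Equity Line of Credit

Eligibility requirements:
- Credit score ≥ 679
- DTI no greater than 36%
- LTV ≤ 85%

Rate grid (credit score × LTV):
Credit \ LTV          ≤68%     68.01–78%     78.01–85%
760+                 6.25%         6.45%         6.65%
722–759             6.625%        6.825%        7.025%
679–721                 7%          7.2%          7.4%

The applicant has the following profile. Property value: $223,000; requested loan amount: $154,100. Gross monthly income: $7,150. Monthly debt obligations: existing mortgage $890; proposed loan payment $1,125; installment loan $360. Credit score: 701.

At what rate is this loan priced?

Credit score 701 ≥ 679; Total monthly debts = (890 + 1,125 + 360) = 2,375. DTI: 2,375 ÷ 7,150 = 33.2%, within the 36% cap
Loan-to-value = 154,100/223,000 = 69.1% — pass (85% max)
Row: 701 falls in 679–721. Column: 69.1% falls in 68.01–78%. Rate = 7.2%.

7.2%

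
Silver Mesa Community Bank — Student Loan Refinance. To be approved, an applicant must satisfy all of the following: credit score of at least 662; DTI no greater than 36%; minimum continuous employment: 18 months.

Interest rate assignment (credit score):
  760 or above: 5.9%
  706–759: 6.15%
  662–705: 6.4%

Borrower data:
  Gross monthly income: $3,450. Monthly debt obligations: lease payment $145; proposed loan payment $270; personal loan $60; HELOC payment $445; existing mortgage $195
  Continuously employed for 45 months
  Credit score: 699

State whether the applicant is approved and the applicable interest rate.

Credit score 699 ≥ 662 (meets minimum)
Employment 45 ≥ 18 months
Total monthly debts = (145 + 270 + 60 + 445 + 195) = 1,115. DTI: 1,115 ÷ 3,450 = 32.3%, within the 36% cap
All requirements met. Score 699 falls in the 662–705 tier → 6.4%.

Approved at 6.4%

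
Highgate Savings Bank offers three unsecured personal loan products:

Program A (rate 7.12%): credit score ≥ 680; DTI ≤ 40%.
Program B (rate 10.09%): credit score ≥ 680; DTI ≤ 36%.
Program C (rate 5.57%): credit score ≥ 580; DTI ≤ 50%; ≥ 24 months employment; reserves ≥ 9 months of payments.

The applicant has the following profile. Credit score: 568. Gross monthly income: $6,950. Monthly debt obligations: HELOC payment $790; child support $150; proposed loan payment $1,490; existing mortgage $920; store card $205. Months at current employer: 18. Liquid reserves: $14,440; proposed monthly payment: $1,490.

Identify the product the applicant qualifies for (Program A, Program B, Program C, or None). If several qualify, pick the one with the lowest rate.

Total debts = (790 + 150 + 1,490 + 920 + 205) = 3,555; DTI = 3,555/6,950 = 51.2%.
Reserves = 14,440/1,490 = 9.7 months.
Program A: score 568 < 680; DTI 51.2% > 40% → does not qualify.
Program B: score 568 < 680; DTI 51.2% > 36% → does not qualify.
Program C: score 568 < 580; DTI 51.2% > 50%; employment 18 < 24 mo; reserves 9.7 ≥ 9 mo → does not qualify.

None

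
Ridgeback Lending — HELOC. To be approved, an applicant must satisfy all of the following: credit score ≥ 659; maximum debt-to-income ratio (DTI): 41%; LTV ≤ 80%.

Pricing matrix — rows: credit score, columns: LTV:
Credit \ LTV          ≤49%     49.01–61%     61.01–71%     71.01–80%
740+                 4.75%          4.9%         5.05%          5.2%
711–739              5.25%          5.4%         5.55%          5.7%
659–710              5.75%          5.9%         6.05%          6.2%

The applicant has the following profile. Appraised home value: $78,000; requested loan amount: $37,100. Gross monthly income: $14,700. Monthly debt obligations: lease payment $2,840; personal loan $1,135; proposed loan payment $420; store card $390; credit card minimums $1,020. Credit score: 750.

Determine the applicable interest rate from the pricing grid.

Credit score 750 ≥ 659; Total monthly debts = (2,840 + 1,135 + 420 + 390 + 1,020) = 5,805. Debt-to-income = 5,805/14,700 = 39.5% — meets 41% limit
Loan-to-value = 37,100/78,000 = 47.6% — pass (80% max)
Credit 750 → row 740+; LTV 47.6% → column ≤49%. Grid cell → 4.75%.

4.75%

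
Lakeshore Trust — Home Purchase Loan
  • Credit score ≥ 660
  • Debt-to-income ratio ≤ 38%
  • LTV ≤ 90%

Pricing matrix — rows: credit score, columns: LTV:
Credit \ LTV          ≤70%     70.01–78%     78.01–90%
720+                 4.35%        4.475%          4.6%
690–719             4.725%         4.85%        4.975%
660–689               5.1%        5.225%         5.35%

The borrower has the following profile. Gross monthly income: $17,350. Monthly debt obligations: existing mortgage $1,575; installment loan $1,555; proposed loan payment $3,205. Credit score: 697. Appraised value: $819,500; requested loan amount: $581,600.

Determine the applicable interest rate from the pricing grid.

4.85%

Credit score 697 ≥ 660; Total monthly debts = (1,575 + 1,555 + 3,205) = 6,335. Debt-to-income = 6,335/17,350 = 36.5% — meets 38% limit
Loan-to-value = 581,600/819,500 = 71% — pass (90% max)
Credit 697 → row 690–719; LTV 71% → column 70.01–78%. Grid cell → 4.85%.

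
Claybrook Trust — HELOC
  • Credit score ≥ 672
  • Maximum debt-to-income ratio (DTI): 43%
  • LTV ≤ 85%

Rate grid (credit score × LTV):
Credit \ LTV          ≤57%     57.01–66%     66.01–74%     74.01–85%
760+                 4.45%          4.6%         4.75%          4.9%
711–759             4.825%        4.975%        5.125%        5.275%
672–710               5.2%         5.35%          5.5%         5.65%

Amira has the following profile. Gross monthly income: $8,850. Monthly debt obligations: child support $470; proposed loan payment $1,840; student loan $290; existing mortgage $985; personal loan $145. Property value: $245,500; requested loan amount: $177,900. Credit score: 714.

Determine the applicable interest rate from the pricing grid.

5.125%

Credit score 714 ≥ 672; Total monthly debts = (470 + 1,840 + 290 + 985 + 145) = 3,730. DTI = 3,730/8,850 = 42.1% ≤ 43%
LTV = 177,900/245,500 = 72.5% ≤ 85%
Credit 714 → row 711–759; LTV 72.5% → column 66.01–74%. Grid cell → 5.125%.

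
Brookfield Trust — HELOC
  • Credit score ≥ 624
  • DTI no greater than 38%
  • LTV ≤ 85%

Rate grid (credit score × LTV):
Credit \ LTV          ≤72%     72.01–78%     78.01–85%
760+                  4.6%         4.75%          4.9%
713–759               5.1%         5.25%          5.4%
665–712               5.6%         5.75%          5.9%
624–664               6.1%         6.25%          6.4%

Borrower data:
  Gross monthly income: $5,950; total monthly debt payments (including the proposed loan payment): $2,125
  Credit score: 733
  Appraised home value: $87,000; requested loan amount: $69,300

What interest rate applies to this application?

5.4%

Credit score 733 ≥ 624; DTI = 2,125/5,950 = 35.7% ≤ 38%
Loan-to-value = 69,300/87,000 = 79.7% — pass (85% max)
Row: 733 falls in 713–759. Column: 79.7% falls in 78.01–85%. Rate = 5.4%.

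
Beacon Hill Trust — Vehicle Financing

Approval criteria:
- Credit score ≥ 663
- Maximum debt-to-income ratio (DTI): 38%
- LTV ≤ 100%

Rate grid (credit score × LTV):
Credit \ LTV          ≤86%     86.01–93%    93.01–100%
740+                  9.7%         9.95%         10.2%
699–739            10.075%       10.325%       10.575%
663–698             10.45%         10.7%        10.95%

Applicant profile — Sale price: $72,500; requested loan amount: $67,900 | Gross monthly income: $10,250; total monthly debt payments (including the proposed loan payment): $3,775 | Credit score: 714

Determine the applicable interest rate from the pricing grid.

10.575%

Credit score 714 ≥ 663; DTI: 3,775 ÷ 10,250 = 36.8%, within the 38% cap
LTV: 67,900 ÷ 72,500 = 93.7%, within 100% cap
Credit 714 → row 699–739; LTV 93.7% → column 93.01–100%. Grid cell → 10.575%.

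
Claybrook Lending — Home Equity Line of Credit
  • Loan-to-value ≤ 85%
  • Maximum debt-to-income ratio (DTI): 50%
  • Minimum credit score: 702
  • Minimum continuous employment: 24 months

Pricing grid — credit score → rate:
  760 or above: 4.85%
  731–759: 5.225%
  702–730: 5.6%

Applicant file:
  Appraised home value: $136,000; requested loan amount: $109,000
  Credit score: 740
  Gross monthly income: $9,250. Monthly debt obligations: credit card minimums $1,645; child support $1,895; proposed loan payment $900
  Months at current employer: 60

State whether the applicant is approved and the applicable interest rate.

Approved at 5.225%

Credit score 740 ≥ 702 (meets minimum)
Total monthly debts = (1,645 + 1,895 + 900) = 4,440. Debt-to-income = 4,440/9,250 = 48% — meets 50% limit
Loan-to-value = 109,000/136,000 = 80.1% — pass (85% max)
Employment 60 ≥ 24 months
All requirements met. Score 740 falls in the 731–759 tier → 5.225%.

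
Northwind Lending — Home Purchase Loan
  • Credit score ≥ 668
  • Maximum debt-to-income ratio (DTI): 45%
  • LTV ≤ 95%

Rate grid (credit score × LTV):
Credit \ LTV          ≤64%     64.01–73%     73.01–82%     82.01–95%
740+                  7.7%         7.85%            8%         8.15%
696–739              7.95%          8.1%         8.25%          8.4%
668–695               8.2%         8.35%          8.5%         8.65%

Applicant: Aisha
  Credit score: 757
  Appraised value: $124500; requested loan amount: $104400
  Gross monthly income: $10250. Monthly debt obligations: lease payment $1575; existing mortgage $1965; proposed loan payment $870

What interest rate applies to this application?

Credit score 757 ≥ 668; Total monthly debts = (1,575 + 1,965 + 870) = 4,410. DTI = 4,410/10,250 = 43% ≤ 45%
LTV: 104,400 ÷ 124,500 = 83.9%, within 95% cap
Credit 757 → row 740+; LTV 83.9% → column 82.01–95%. Grid cell → 8.15%.

8.15%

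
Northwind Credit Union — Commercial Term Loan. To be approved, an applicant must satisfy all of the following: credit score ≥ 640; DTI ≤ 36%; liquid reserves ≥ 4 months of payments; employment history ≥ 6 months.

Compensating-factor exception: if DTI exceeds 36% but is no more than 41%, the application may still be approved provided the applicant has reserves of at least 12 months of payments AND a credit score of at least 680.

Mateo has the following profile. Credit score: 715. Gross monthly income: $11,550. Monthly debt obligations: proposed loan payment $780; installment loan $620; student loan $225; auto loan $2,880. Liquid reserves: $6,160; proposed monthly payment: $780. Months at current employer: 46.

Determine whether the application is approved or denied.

Credit score 715 ≥ 640 (meets base)
Total debts = (780 + 620 + 225 + 2,880) = 4,505. DTI: 4,505 ÷ 11,550 = 39%, over the 36% base limit.
Reserves: 6,160 ÷ 780 = 7.9 months (meets 4-month minimum)
Employment 46 ≥ 6 months
39% falls in the override range (36%–41%), so the compensating-factor test applies.
Reserves 7.9 < 12 months; credit score 715 ≥ 680.
Compensating-factor requirement not fully met.

Denied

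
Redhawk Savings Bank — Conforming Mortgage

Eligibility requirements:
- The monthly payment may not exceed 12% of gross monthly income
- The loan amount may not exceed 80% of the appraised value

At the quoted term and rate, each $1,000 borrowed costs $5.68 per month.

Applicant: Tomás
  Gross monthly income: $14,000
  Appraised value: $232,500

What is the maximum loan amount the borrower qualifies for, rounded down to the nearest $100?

Payment cap: 12% × $14,000 = $1,680/month.
At $5.68 per $1,000, that supports 1,680/5.68 × 1,000 ≈ $295,774 → $295,700.
LTV cap: 80% × $232,500 = $186,000 → $186,000.
Binding constraint: loan-to-value.

$186,000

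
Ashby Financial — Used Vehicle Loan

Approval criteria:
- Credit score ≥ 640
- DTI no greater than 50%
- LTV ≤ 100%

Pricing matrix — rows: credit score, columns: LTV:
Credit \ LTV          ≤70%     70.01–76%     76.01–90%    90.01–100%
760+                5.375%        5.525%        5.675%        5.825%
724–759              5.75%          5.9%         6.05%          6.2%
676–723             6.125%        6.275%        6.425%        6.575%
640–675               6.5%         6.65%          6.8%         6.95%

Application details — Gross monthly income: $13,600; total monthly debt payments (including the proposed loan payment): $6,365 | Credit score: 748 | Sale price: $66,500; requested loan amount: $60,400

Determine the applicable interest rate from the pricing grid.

Credit score 748 ≥ 640; Debt-to-income = 6,365/13,600 = 46.8% — meets 50% limit
Loan-to-value = 60,400/66,500 = 90.8% — pass (100% max)
Credit 748 → row 724–759; LTV 90.8% → column 90.01–100%. Grid cell → 6.2%.

6.2%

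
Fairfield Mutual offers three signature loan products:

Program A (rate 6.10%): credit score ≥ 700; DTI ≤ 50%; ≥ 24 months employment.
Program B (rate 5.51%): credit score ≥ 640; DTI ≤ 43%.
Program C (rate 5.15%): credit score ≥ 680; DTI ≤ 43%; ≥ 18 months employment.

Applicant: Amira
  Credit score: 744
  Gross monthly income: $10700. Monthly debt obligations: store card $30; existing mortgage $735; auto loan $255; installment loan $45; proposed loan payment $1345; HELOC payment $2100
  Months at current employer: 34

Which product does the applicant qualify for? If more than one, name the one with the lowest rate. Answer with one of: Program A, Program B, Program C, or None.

Program C

Total debts = (30 + 735 + 255 + 45 + 1,345 + 2,100) = 4,510; DTI = 4,510/10,700 = 42.1%.
Program A: score 744 ≥ 700; DTI 42.1% ≤ 50%; employment 34 ≥ 24 mo → qualifies.
Program B: score 744 ≥ 640; DTI 42.1% ≤ 43% → qualifies.
Program C: score 744 ≥ 680; DTI 42.1% ≤ 43%; employment 34 ≥ 18 mo → qualifies.
Qualifying: Program A, Program B, Program C. Lowest rate is 5.15% → Program C.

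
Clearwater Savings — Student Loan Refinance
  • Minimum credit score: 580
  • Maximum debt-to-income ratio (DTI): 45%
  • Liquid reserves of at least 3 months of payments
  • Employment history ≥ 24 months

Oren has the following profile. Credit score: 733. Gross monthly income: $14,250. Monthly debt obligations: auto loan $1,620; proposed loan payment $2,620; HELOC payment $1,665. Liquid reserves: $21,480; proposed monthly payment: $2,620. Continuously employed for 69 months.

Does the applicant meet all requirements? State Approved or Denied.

Approved

Credit score 733 ≥ 580 (meets)
Total monthly debts = (1,620 + 2,620 + 1,665) = 5,905. DTI: 5,905 ÷ 14,250 = 41.4%, within the 45% cap
Liquid reserves cover 21,480/2,620 = 8.2 months — ≥ 3 required
Employment 69 ≥ 24 months
All criteria satisfied.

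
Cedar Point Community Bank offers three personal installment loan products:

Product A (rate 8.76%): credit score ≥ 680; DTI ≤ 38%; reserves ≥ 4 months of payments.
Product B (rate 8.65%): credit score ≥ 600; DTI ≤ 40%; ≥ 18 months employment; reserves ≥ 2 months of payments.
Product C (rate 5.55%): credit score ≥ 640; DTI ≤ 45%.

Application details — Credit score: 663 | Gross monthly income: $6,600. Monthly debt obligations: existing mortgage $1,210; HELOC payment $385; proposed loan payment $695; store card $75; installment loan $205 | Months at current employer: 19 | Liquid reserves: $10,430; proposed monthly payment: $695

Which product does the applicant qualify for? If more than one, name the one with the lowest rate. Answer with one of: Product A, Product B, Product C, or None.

Total debts = (1,210 + 385 + 695 + 75 + 205) = 2,570; DTI = 2,570/6,600 = 38.9%.
Reserves = 10,430/695 = 15.0 months.
Product A: score 663 < 680; DTI 38.9% > 38%; reserves 15.0 ≥ 4 mo → does not qualify.
Product B: score 663 ≥ 600; DTI 38.9% ≤ 40%; employment 19 ≥ 18 mo; reserves 15.0 ≥ 2 mo → qualifies.
Product C: score 663 ≥ 640; DTI 38.9% ≤ 45% → qualifies.
Qualifying: Product B, Product C. Lowest rate is 5.55% → Product C.

Product C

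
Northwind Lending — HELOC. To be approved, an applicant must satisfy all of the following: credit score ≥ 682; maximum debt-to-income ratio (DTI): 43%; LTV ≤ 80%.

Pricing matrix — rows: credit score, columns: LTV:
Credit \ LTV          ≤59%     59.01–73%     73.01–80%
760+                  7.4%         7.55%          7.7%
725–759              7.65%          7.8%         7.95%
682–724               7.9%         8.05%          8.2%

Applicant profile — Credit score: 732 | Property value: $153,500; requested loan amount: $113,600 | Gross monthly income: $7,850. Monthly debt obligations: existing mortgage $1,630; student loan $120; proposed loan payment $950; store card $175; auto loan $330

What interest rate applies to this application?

7.95%

Credit score 732 ≥ 682; Total monthly debts = (1,630 + 120 + 950 + 175 + 330) = 3,205. Debt-to-income = 3,205/7,850 = 40.8% — meets 43% limit
Loan-to-value = 113,600/153,500 = 74% — pass (80% max)
Credit 732 → row 725–759; LTV 74% → column 73.01–80%. Grid cell → 7.95%.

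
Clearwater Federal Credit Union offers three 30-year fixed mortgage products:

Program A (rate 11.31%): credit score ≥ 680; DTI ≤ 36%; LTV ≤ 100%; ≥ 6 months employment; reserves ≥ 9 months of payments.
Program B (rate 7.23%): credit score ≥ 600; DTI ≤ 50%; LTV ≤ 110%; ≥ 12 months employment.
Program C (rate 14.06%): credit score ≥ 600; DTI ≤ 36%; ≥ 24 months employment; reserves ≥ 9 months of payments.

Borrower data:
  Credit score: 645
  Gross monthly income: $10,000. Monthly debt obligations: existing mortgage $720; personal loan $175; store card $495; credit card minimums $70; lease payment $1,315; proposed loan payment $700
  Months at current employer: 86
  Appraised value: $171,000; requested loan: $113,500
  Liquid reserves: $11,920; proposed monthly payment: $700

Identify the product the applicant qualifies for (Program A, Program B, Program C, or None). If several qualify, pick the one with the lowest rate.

Program B

Total debts = (720 + 175 + 495 + 70 + 1,315 + 700) = 3,475; DTI = 3,475/10,000 = 34.8%.
LTV = 113,500/171,000 = 66.4%.
Reserves = 11,920/700 = 17.0 months.
Program A: score 645 < 680; DTI 34.8% ≤ 36%; LTV 66.4% ≤ 100%; employment 86 ≥ 6 mo; reserves 17.0 ≥ 9 mo → does not qualify.
Program B: score 645 ≥ 600; DTI 34.8% ≤ 50%; LTV 66.4% ≤ 110%; employment 86 ≥ 12 mo → qualifies.
Program C: score 645 ≥ 600; DTI 34.8% ≤ 36%; employment 86 ≥ 24 mo; reserves 17.0 ≥ 9 mo → qualifies.
Qualifying: Program B, Program C. Lowest rate is 7.23% → Program B.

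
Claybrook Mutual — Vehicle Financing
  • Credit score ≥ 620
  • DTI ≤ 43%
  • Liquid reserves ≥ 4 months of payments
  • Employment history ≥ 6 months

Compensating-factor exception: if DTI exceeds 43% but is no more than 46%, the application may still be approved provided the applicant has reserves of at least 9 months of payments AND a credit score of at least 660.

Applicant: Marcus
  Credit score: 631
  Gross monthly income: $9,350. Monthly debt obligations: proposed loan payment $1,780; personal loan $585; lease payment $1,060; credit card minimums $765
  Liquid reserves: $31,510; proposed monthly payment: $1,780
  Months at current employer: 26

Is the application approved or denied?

Credit score 631 ≥ 620 (meets base)
Total debts = (1,780 + 585 + 1,060 + 765) = 4,190. DTI: 4,190 ÷ 9,350 = 44.8%, over the 43% base limit.
Reserves = 31,510/1,780 = 17.7 months ≥ 4
Employment 26 ≥ 6 months
DTI 44.8% is within the 43%–46% exception band; checking compensating factors.
Override check — reserves: 17.7 mo (ok); score: 631 (below 660).
Override conditions not both satisfied; exception does not apply.

Denied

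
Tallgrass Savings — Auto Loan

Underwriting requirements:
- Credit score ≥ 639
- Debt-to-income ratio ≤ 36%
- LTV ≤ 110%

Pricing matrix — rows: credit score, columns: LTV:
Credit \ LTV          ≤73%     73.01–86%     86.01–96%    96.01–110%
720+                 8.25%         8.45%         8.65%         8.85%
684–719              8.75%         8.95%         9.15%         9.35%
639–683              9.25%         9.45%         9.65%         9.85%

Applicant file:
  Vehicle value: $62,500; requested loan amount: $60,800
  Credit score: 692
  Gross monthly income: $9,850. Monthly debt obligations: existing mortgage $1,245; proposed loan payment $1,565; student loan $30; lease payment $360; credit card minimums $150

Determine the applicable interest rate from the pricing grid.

9.35%

Credit score 692 ≥ 639; Total monthly debts = (1,245 + 1,565 + 30 + 360 + 150) = 3,350. Debt-to-income = 3,350/9,850 = 34% — meets 36% limit
Loan-to-value = 60,800/62,500 = 97.3% — pass (110% max)
Score 692 is in the 684–719 band; LTV 97.3% is in the 96.01–110% band → 9.35%.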